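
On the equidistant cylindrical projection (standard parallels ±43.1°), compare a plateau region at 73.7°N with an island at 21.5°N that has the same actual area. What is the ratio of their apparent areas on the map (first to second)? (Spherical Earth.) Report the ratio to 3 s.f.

3.32

With standard parallel φ₀ = 43.1°, the equirectangular projection gives x = Rλ cos φ₀, y = Rφ, so h = 1 and k = cos 43.1° / cos φ.
Areal scale at 73.7°: h·k = 1.000 × 2.602 = 2.602.
Areal scale at 21.5°: h·k = 1.000 × 0.7848 = 0.7848.
Ratio = 2.602/0.7848 ≈ 3.32.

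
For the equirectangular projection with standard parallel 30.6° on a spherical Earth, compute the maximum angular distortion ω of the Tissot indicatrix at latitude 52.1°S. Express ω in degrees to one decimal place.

In the equirectangular projection with standard parallel φ₀ = 30.6° (x = Rλ cos φ₀, y = Rφ), meridians are true-scale (h = 1) and the parallel scale is k = cos φ₀ / cos φ.
At 52.1°: h = 1.000, k = 1.401; principal scales a = 1.401, b = 1.000.
sin(ω/2) = (a − b)/(a + b) = 0.4012/2.401 = 0.1671, so ω = 2 arcsin(0.1671) ≈ 19.2°.

19.2°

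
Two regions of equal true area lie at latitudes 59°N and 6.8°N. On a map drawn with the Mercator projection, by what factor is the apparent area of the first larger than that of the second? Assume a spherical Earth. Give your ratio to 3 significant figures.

3.72

Mercator areal scale is sec²φ.
At 59°: sec²(59°) = 1/0.5150² = 3.770.
At 6.8°: sec²(6.8°) = 1/0.9930² = 1.014.
Ratio = 3.770/1.014 = cos²(6.8°)/cos²(59°) ≈ 3.72.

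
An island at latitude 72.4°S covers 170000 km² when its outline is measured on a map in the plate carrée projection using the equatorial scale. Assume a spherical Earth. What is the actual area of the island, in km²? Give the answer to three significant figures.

For the equirectangular projection with φ₀ = 0 (plate carrée), h = 1 along meridians and k = sec φ along parallels.
Areal scale = h·k = 1 × sec φ; at 72.4°, h = 1.000, k = 3.307, so h·k = 3.307.
True area = apparent / (areal scale) = 170000 / 3.307 ≈ 51400 km².

51400 km²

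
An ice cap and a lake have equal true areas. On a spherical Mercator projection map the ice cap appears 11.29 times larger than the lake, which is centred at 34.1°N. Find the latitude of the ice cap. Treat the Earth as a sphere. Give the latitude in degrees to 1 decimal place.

75.7°

Mercator areal scale is sec²φ, so apparent-area ratio = sec²φ₁ / sec²φ₂ = cos²φ₂ / cos²φ₁.
cos²φ₂ / cos²φ₁ = 11.29  ⇒  cos φ₁ = cos 34.1° / √11.29 = 0.8281/3.360 = 0.2464.
φ₁ = arccos(0.2464) ≈ 75.7°.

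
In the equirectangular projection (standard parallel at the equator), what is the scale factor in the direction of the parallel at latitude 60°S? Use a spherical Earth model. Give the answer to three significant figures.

2.00

For the equirectangular projection with φ₀ = 0 (plate carrée), h = 1 along meridians and k = sec φ along parallels.
k = 1/cos 60° = 1/0.5000 = 2.000.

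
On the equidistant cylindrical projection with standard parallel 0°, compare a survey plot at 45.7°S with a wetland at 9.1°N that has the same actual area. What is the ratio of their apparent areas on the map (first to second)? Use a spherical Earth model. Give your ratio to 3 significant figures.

1.41

Plate carrée maps x = Rλ, y = Rφ. The meridian scale is h = 1 and the parallel scale is k = 1/cos φ = sec φ.
Areal scale at 45.7°: h·k = 1.000 × 1.432 = 1.432.
Areal scale at 9.1°: h·k = 1.000 × 1.013 = 1.013.
Ratio = 1.432/1.013 ≈ 1.41.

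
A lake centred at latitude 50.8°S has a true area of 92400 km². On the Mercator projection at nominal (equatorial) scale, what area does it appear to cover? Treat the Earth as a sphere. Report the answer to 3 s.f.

231000 km²

The Mercator projection is conformal; its linear scale factor is the same in every direction and equals sec φ = 1/cos φ.
Areal scale = k² = sec²φ = 1/cos²(50.8°) = 1/0.6320² = 2.503.
Apparent area = 92400 × 2.503 ≈ 231000 km².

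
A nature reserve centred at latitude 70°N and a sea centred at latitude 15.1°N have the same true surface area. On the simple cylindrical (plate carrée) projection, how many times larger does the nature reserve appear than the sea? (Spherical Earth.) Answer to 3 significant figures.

2.82

Plate carrée maps x = Rλ, y = Rφ. The meridian scale is h = 1 and the parallel scale is k = 1/cos φ = sec φ.
Areal scale at 70°: h·k = 1.000 × 2.924 = 2.924.
Areal scale at 15.1°: h·k = 1.000 × 1.036 = 1.036.
Ratio = 2.924/1.036 ≈ 2.82.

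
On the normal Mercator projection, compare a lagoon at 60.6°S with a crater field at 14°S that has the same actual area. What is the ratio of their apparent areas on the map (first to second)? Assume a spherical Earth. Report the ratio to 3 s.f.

3.91

On Mercator, area is exaggerated by sec²φ = 1/cos²φ.
At 60.6°: sec²(60.6°) = 1/0.4909² = 4.150.
At 14°: sec²(14°) = 1/0.9703² = 1.062.
Ratio = 4.150/1.062 = cos²(14°)/cos²(60.6°) ≈ 3.91.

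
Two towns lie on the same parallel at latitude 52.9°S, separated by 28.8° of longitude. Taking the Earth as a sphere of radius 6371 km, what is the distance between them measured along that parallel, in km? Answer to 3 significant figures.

Arc length along a parallel = R cos φ · Δλ (with Δλ in radians).
= 6371 × cos 52.9° × (28.8° × π/180) = 6371 × 0.6032 × 0.5027 ≈ 1930 km.

1930 km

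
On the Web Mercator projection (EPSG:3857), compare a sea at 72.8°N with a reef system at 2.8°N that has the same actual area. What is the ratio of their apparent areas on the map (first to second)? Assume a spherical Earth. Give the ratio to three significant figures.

11.4

Mercator is conformal with k = sec φ, so areal scale = k² = sec²φ.
At 72.8°: sec²(72.8°) = 1/0.2957² = 11.44.
At 2.8°: sec²(2.8°) = 1/0.9988² = 1.002.
Ratio = 11.44/1.002 = cos²(2.8°)/cos²(72.8°) ≈ 11.4.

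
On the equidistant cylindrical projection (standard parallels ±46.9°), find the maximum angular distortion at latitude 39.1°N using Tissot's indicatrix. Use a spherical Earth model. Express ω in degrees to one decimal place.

7.3°

With standard parallel φ₀ = 46.9°, the equirectangular projection gives x = Rλ cos φ₀, y = Rφ, so h = 1 and k = cos 46.9° / cos φ.
At 39.1°: h = 1.000, k = 0.8805; principal scales a = 1.000, b = 0.8805.
sin(ω/2) = (a − b)/(a + b) = 0.1195/1.880 = 0.06357, so ω = 2 arcsin(0.06357) ≈ 7.3°.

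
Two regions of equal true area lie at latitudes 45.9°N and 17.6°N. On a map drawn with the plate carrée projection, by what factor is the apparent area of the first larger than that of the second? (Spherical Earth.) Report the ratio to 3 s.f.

For the equirectangular projection with φ₀ = 0 (plate carrée), h = 1 along meridians and k = sec φ along parallels.
Areal scale at 45.9°: h·k = 1.000 × 1.437 = 1.437.
Areal scale at 17.6°: h·k = 1.000 × 1.049 = 1.049.
Ratio = 1.437/1.049 ≈ 1.37.

1.37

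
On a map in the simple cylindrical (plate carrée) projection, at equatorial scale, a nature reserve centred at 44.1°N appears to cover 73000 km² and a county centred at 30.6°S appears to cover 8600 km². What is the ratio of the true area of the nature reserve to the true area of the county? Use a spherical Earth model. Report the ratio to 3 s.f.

Plate carrée has h = 1 and k = sec φ, giving areal scale sec φ; true area = (apparent area) · cos φ.
True area of nature reserve: 73000 × cos(44.1°) = 73000 × 0.7181 = 52420 km².
True area of county: 8600 × cos(30.6°) = 8600 × 0.8607 = 7402 km².
Ratio = 52420 / 7402 ≈ 7.08.

7.08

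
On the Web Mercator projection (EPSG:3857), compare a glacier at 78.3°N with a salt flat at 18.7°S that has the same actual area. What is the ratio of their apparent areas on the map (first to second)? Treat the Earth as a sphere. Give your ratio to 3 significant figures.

21.8

Mercator is conformal with k = sec φ, so areal scale = k² = sec²φ.
At 78.3°: sec²(78.3°) = 1/0.2028² = 24.32.
At 18.7°: sec²(18.7°) = 1/0.9472² = 1.115.
Ratio = 24.32/1.115 = cos²(18.7°)/cos²(78.3°) ≈ 21.8.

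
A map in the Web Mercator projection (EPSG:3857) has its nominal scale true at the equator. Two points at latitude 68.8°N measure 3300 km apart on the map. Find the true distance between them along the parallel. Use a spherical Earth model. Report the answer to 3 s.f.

1190 km

Mercator is conformal, so the point scale is isotropic: h = k = sec φ = 1/cos φ.
Along the parallel at 68.8°, map distances are exaggerated by k = sec 68.8° = 2.765.
True distance = 3300 / 2.765 = 3300 × cos 68.8° ≈ 1190 km.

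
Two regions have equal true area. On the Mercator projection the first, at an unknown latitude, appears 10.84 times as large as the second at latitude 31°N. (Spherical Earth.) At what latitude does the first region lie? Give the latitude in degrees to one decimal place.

74.9°

On Mercator, (apparent₁)/(apparent₂) = sec²φ₁ / sec²φ₂ when true areas are equal.
cos²φ₂ / cos²φ₁ = 10.84  ⇒  cos φ₁ = cos 31° / √10.84 = 0.8572/3.292 = 0.2603.
φ₁ = arccos(0.2603) ≈ 74.9°.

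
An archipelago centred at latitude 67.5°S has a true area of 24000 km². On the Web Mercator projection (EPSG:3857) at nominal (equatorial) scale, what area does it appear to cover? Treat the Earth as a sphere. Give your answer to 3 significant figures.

The Mercator projection is conformal; its linear scale factor is the same in every direction and equals sec φ = 1/cos φ.
Areal scale = k² = sec²φ = 1/cos²(67.5°) = 1/0.3827² = 6.828.
Apparent area = 24000 × 6.828 ≈ 164000 km².

164000 km²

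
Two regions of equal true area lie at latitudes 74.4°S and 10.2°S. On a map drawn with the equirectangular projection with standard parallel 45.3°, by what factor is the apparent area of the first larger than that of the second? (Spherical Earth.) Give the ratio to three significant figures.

In the equirectangular projection with standard parallel φ₀ = 45.3° (x = Rλ cos φ₀, y = Rφ), meridians are true-scale (h = 1) and the parallel scale is k = cos φ₀ / cos φ.
Areal scale at 74.4°: h·k = 1.000 × 2.616 = 2.616.
Areal scale at 10.2°: h·k = 1.000 × 0.7147 = 0.7147.
Ratio = 2.616/0.7147 ≈ 3.66.

3.66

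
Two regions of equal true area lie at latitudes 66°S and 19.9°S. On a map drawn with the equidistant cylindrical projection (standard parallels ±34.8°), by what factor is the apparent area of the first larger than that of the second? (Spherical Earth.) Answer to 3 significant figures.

2.31

In the equirectangular projection with standard parallel φ₀ = 34.8° (x = Rλ cos φ₀, y = Rφ), meridians are true-scale (h = 1) and the parallel scale is k = cos φ₀ / cos φ.
Areal scale at 66°: h·k = 1.000 × 2.019 = 2.019.
Areal scale at 19.9°: h·k = 1.000 × 0.8733 = 0.8733.
Ratio = 2.019/0.8733 ≈ 2.31.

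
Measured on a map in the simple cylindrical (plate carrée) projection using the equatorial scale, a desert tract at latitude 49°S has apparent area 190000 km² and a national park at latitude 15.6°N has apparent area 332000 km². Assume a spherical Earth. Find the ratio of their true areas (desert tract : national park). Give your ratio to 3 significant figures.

0.390

On the plate carrée, areal scale = h·k = 1 × sec φ, so true area = apparent × cos φ.
True area of desert tract: 190000 × cos(49°) = 190000 × 0.6561 = 124700 km².
True area of national park: 332000 × cos(15.6°) = 332000 × 0.9632 = 319800 km².
Ratio = 124700 / 319800 ≈ 0.390.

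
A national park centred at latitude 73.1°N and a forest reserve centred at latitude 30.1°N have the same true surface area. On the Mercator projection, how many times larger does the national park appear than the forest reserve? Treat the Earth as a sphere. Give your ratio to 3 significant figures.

On Mercator, area is exaggerated by sec²φ = 1/cos²φ.
At 73.1°: sec²(73.1°) = 1/0.2907² = 11.83.
At 30.1°: sec²(30.1°) = 1/0.8652² = 1.336.
Ratio = 11.83/1.336 = cos²(30.1°)/cos²(73.1°) ≈ 8.86.

8.86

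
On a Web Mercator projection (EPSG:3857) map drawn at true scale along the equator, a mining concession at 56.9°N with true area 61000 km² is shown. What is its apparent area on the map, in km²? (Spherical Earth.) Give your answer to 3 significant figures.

205000 km²

The Mercator projection is conformal; its linear scale factor is the same in every direction and equals sec φ = 1/cos φ.
Areal scale = k² = sec²φ = 1/cos²(56.9°) = 1/0.5461² = 3.353.
Apparent area = 61000 × 3.353 ≈ 205000 km².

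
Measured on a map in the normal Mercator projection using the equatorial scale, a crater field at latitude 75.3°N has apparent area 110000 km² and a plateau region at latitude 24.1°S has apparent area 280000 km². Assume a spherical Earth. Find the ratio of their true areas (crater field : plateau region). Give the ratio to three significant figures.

0.0304

Mercator's areal exaggeration is sec²φ; hence true area = (apparent area) · cos²φ.
True area of crater field: 110000 × cos²(75.3°) = 110000 × 0.06439 = 7083 km².
True area of plateau region: 280000 × cos²(24.1°) = 280000 × 0.8333 = 233300 km².
Ratio = 7083 / 233300 ≈ 0.0304.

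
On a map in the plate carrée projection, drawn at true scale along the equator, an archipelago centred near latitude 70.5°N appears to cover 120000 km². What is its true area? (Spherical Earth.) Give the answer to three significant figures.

40100 km²

Plate carrée maps x = Rλ, y = Rφ. The meridian scale is h = 1 and the parallel scale is k = 1/cos φ = sec φ.
Areal scale = h·k = 1 × sec φ; at 70.5°, h = 1.000, k = 2.996, so h·k = 2.996.
True area = apparent / (areal scale) = 120000 / 2.996 ≈ 40100 km².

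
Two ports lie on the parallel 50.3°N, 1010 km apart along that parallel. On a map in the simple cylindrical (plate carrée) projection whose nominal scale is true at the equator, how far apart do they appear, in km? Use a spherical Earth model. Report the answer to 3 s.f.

For the equirectangular projection with φ₀ = 0 (plate carrée), h = 1 along meridians and k = sec φ along parallels.
Along the parallel, k = sec 50.3° = 1/0.6388 = 1.566.
Map distance = 1010 × 1.566 ≈ 1580 km.

1580 km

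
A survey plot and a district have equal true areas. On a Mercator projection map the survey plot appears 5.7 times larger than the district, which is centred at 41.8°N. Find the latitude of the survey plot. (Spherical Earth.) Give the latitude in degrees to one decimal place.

For equal true areas on Mercator, apparent areas scale as sec²φ, so the ratio is cos²φ₂ / cos²φ₁.
cos²φ₂ / cos²φ₁ = 5.7  ⇒  cos φ₁ = cos 41.8° / √5.7 = 0.7455/2.387 = 0.3122.
φ₁ = arccos(0.3122) ≈ 71.8°.

71.8°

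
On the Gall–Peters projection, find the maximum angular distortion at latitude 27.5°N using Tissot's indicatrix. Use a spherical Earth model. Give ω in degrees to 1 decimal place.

The Gall–Peters projection is cylindrical equal-area with φ₀ = 45°. For cylindrical equal-area with standard parallel φ₀, h = cos φ / cos φ₀ and k = cos φ₀ / cos φ, so h·k = 1.
At 27.5°: h = 1.254, k = 0.7972; principal scales a = 1.254, b = 0.7972.
sin(ω/2) = (a − b)/(a + b) = 0.4572/2.052 = 0.2229, so ω = 2 arcsin(0.2229) ≈ 25.8°.

25.8°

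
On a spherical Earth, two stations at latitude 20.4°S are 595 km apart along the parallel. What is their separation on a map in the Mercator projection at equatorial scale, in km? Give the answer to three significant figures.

The Mercator projection is conformal; its linear scale factor is the same in every direction and equals sec φ = 1/cos φ.
Along the parallel, k = sec 20.4° = 1/0.9373 = 1.067.
Map distance = 595 × 1.067 ≈ 635 km.

635 km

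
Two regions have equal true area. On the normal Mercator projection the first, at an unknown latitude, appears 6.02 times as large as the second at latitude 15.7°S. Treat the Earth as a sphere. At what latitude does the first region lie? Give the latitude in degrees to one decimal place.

66.9°

For equal true areas on Mercator, apparent areas scale as sec²φ, so the ratio is cos²φ₂ / cos²φ₁.
cos²φ₂ / cos²φ₁ = 6.02  ⇒  cos φ₁ = cos 15.7° / √6.02 = 0.9627/2.454 = 0.3924.
φ₁ = arccos(0.3924) ≈ 66.9°.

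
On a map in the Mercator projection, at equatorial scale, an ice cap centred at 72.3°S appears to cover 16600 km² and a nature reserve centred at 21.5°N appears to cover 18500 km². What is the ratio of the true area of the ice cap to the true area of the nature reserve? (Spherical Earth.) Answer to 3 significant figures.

0.0958

Since Mercator area scale is 1/cos²φ, the true area equals the apparent area multiplied by cos²φ.
True area of ice cap: 16600 × cos²(72.3°) = 16600 × 0.09244 = 1534 km².
True area of nature reserve: 18500 × cos²(21.5°) = 18500 × 0.8657 = 16020 km².
Ratio = 1534 / 16020 ≈ 0.0958.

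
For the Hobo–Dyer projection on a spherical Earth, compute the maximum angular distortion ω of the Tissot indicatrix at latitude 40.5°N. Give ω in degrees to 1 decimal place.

4.9°

The Hobo–Dyer projection is cylindrical equal-area with φ₀ = 37.5°. Cylindrical equal-area (φ₀ = 37.5°): h = cos φ / cos 37.5° along meridians, k = cos 37.5° / cos φ along parallels; h·k = 1.
At 40.5°: h = 0.9585, k = 1.043; principal scales a = 1.043, b = 0.9585.
sin(ω/2) = (a − b)/(a + b) = 0.08486/2.002 = 0.04239, so ω = 2 arcsin(0.04239) ≈ 4.9°.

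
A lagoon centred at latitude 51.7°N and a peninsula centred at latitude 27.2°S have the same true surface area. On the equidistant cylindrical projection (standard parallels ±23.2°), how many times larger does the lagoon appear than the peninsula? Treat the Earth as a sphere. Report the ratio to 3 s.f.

1.44

In the equirectangular projection with standard parallel φ₀ = 23.2° (x = Rλ cos φ₀, y = Rφ), meridians are true-scale (h = 1) and the parallel scale is k = cos φ₀ / cos φ.
Areal scale at 51.7°: h·k = 1.000 × 1.483 = 1.483.
Areal scale at 27.2°: h·k = 1.000 × 1.033 = 1.033.
Ratio = 1.483/1.033 ≈ 1.44.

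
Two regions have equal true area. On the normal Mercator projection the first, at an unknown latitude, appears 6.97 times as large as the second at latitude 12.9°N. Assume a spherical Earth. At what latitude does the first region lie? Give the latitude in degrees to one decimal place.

Mercator areal scale is sec²φ, so apparent-area ratio = sec²φ₁ / sec²φ₂ = cos²φ₂ / cos²φ₁.
cos²φ₂ / cos²φ₁ = 6.97  ⇒  cos φ₁ = cos 12.9° / √6.97 = 0.9748/2.640 = 0.3692.
φ₁ = arccos(0.3692) ≈ 68.3°.

68.3°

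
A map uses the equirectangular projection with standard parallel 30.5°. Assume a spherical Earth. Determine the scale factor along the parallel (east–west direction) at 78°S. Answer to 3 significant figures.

With standard parallel φ₀ = 30.5°, the equirectangular projection gives x = Rλ cos φ₀, y = Rφ, so h = 1 and k = cos 30.5° / cos φ.
k = cos 30.5° / cos 78° = 0.8616/0.2079 = 4.144.

4.14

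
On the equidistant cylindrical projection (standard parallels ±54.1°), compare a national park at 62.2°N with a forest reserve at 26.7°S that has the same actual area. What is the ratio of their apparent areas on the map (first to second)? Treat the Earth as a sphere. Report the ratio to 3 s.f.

The equidistant cylindrical projection with φ₀ = 54.1° has h = 1 (meridians true) and k = cos φ₀ / cos φ along parallels.
Areal scale at 62.2°: h·k = 1.000 × 1.257 = 1.257.
Areal scale at 26.7°: h·k = 1.000 × 0.6564 = 0.6564.
Ratio = 1.257/0.6564 ≈ 1.92.

1.92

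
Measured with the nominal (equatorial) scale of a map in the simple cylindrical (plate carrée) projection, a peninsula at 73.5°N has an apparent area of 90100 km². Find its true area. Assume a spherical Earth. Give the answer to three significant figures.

25600 km²

Plate carrée maps x = Rλ, y = Rφ. The meridian scale is h = 1 and the parallel scale is k = 1/cos φ = sec φ.
Areal scale = h·k = 1 × sec φ; at 73.5°, h = 1.000, k = 3.521, so h·k = 3.521.
True area = apparent / (areal scale) = 90100 / 3.521 ≈ 25600 km².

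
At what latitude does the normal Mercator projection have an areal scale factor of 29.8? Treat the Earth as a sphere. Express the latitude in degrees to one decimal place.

79.4°

Mercator areal scale is sec²φ.
sec²φ = 29.8  ⇒  cos²φ = 0.03356  ⇒  cos φ = 0.1832.
φ = arccos(0.1832) ≈ 79.4°.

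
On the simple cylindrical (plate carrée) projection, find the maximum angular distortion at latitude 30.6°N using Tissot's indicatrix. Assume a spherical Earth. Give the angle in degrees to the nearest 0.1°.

8.6°

Plate carrée maps x = Rλ, y = Rφ. The meridian scale is h = 1 and the parallel scale is k = 1/cos φ = sec φ.
At 30.6°: h = 1.000, k = 1.162; principal scales a = 1.162, b = 1.000.
sin(ω/2) = (a − b)/(a + b) = 0.1618/2.162 = 0.07484, so ω = 2 arcsin(0.07484) ≈ 8.6°.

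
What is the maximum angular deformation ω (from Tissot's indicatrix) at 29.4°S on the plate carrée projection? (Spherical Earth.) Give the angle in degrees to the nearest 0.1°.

7.9°

In the plate carrée (x = Rλ, y = Rφ), meridians are true-scale (h = 1) and parallels are stretched by k = sec φ.
At 29.4°: h = 1.000, k = 1.148; principal scales a = 1.148, b = 1.000.
sin(ω/2) = (a − b)/(a + b) = 0.1478/2.148 = 0.06882, so ω = 2 arcsin(0.06882) ≈ 7.9°.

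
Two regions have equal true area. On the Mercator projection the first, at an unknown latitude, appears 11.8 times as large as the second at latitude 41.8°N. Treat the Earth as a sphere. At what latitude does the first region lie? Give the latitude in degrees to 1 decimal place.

77.5°

On Mercator, (apparent₁)/(apparent₂) = sec²φ₁ / sec²φ₂ when true areas are equal.
cos²φ₂ / cos²φ₁ = 11.8  ⇒  cos φ₁ = cos 41.8° / √11.8 = 0.7455/3.435 = 0.2170.
φ₁ = arccos(0.2170) ≈ 77.5°.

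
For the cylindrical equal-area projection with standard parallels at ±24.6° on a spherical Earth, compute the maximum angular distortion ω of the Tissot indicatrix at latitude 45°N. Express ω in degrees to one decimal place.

28.5°

A cylindrical equal-area projection with standard parallel φ₀ has meridian scale h = cos φ / cos φ₀ and parallel scale k = cos φ₀ / cos φ (so areas are preserved, h·k = 1).
At 45°: h = 0.7777, k = 1.286; principal scales a = 1.286, b = 0.7777.
sin(ω/2) = (a − b)/(a + b) = 0.5082/2.064 = 0.2463, so ω = 2 arcsin(0.2463) ≈ 28.5°.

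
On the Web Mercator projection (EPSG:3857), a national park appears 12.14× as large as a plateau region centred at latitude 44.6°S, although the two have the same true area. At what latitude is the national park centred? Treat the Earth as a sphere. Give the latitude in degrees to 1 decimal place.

On Mercator, (apparent₁)/(apparent₂) = sec²φ₁ / sec²φ₂ when true areas are equal.
cos²φ₂ / cos²φ₁ = 12.14  ⇒  cos φ₁ = cos 44.6° / √12.14 = 0.7120/3.484 = 0.2044.
φ₁ = arccos(0.2044) ≈ 78.2°.

78.2°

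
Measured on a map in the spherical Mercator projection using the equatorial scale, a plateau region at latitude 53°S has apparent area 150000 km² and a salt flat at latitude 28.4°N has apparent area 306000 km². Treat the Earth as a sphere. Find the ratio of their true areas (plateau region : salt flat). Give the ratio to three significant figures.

On Mercator the areal scale is sec²φ, so true area = apparent × cos²φ.
True area of plateau region: 150000 × cos²(53°) = 150000 × 0.3622 = 54330 km².
True area of salt flat: 306000 × cos²(28.4°) = 306000 × 0.7738 = 236800 km².
Ratio = 54330 / 236800 ≈ 0.229.

0.229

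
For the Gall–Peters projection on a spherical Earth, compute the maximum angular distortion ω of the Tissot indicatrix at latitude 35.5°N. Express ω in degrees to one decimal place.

Gall–Peters is a cylindrical equal-area projection with standard parallels at ±45°. For cylindrical equal-area with standard parallel φ₀, h = cos φ / cos φ₀ and k = cos φ₀ / cos φ, so h·k = 1.
At 35.5°: h = 1.151, k = 0.8686; principal scales a = 1.151, b = 0.8686.
sin(ω/2) = (a − b)/(a + b) = 0.2828/2.020 = 0.1400, so ω = 2 arcsin(0.1400) ≈ 16.1°.

16.1°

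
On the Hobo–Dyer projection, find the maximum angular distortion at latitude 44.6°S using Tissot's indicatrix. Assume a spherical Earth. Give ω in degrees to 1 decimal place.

Hobo–Dyer is a cylindrical equal-area projection with standard parallels at ±37.5°. A cylindrical equal-area projection with standard parallel φ₀ has meridian scale h = cos φ / cos φ₀ and parallel scale k = cos φ₀ / cos φ (so areas are preserved, h·k = 1).
At 44.6°: h = 0.8975, k = 1.114; principal scales a = 1.114, b = 0.8975.
sin(ω/2) = (a − b)/(a + b) = 0.2167/2.012 = 0.1077, so ω = 2 arcsin(0.1077) ≈ 12.4°.

12.4°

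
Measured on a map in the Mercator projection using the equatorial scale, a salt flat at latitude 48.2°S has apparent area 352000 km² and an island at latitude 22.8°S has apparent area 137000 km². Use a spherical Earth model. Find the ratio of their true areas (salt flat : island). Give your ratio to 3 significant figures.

1.34

On Mercator the areal scale is sec²φ, so true area = apparent × cos²φ.
True area of salt flat: 352000 × cos²(48.2°) = 352000 × 0.4443 = 156400 km².
True area of island: 137000 × cos²(22.8°) = 137000 × 0.8498 = 116400 km².
Ratio = 156400 / 116400 ≈ 1.34.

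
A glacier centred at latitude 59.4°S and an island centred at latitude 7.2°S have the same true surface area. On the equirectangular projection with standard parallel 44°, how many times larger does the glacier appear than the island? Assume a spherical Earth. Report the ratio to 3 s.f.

1.95

In the equirectangular projection with standard parallel φ₀ = 44° (x = Rλ cos φ₀, y = Rφ), meridians are true-scale (h = 1) and the parallel scale is k = cos φ₀ / cos φ.
Areal scale at 59.4°: h·k = 1.000 × 1.413 = 1.413.
Areal scale at 7.2°: h·k = 1.000 × 0.7251 = 0.7251.
Ratio = 1.413/0.7251 ≈ 1.95.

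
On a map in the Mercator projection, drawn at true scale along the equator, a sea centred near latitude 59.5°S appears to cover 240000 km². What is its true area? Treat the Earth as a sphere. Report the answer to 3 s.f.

The Mercator projection is conformal; its linear scale factor is the same in every direction and equals sec φ = 1/cos φ.
Areal scale = k² = sec²φ = 1/cos²(59.5°) = 1/0.5075² = 3.882.
True area = apparent / (areal scale) = 240000 / 3.882 ≈ 61800 km².

61800 km²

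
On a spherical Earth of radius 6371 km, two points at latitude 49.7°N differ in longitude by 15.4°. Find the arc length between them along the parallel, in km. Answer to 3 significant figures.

1110 km

Arc length along a parallel = R cos φ · Δλ (with Δλ in radians).
= 6371 × cos 49.7° × (15.4° × π/180) = 6371 × 0.6468 × 0.2688 ≈ 1110 km.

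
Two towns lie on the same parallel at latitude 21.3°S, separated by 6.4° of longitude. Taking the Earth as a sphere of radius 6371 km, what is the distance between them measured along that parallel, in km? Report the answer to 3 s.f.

Arc length along a parallel = R cos φ · Δλ (with Δλ in radians).
= 6371 × cos 21.3° × (6.4° × π/180) = 6371 × 0.9317 × 0.1117 ≈ 663 km.

663 km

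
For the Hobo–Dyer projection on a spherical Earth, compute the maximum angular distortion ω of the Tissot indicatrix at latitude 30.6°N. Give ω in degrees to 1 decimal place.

Hobo–Dyer is a cylindrical equal-area projection with standard parallels at ±37.5°. A cylindrical equal-area projection with standard parallel φ₀ has meridian scale h = cos φ / cos φ₀ and parallel scale k = cos φ₀ / cos φ (so areas are preserved, h·k = 1).
At 30.6°: h = 1.085, k = 0.9217; principal scales a = 1.085, b = 0.9217.
sin(ω/2) = (a − b)/(a + b) = 0.1632/2.007 = 0.08135, so ω = 2 arcsin(0.08135) ≈ 9.3°.

9.3°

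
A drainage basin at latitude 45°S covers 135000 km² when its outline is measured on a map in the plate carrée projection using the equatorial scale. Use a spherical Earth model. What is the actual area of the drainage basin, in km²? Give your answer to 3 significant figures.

95500 km²

In the plate carrée (x = Rλ, y = Rφ), meridians are true-scale (h = 1) and parallels are stretched by k = sec φ.
Areal scale = h·k = 1 × sec φ; at 45°, h = 1.000, k = 1.414, so h·k = 1.414.
True area = apparent / (areal scale) = 135000 / 1.414 ≈ 95500 km².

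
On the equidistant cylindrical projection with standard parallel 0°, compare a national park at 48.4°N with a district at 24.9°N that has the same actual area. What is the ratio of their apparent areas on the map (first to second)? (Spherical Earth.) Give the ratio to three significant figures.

Plate carrée maps x = Rλ, y = Rφ. The meridian scale is h = 1 and the parallel scale is k = 1/cos φ = sec φ.
Areal scale at 48.4°: h·k = 1.000 × 1.506 = 1.506.
Areal scale at 24.9°: h·k = 1.000 × 1.102 = 1.102.
Ratio = 1.506/1.102 ≈ 1.37.

1.37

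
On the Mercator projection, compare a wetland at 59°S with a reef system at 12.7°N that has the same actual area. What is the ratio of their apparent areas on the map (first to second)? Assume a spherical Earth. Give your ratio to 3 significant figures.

Mercator is conformal with k = sec φ, so areal scale = k² = sec²φ.
At 59°: sec²(59°) = 1/0.5150² = 3.770.
At 12.7°: sec²(12.7°) = 1/0.9755² = 1.051.
Ratio = 3.770/1.051 = cos²(12.7°)/cos²(59°) ≈ 3.59.

3.59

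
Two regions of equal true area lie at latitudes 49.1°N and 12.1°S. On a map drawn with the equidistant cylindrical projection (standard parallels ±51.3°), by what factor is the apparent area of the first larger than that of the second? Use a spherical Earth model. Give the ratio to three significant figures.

1.49

With standard parallel φ₀ = 51.3°, the equirectangular projection gives x = Rλ cos φ₀, y = Rφ, so h = 1 and k = cos 51.3° / cos φ.
Areal scale at 49.1°: h·k = 1.000 × 0.9549 = 0.9549.
Areal scale at 12.1°: h·k = 1.000 × 0.6394 = 0.6394.
Ratio = 0.9549/0.6394 ≈ 1.49.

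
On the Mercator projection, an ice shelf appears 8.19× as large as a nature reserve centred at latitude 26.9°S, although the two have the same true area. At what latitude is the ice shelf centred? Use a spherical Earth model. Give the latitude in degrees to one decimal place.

Mercator areal scale is sec²φ, so apparent-area ratio = sec²φ₁ / sec²φ₂ = cos²φ₂ / cos²φ₁.
cos²φ₂ / cos²φ₁ = 8.19  ⇒  cos φ₁ = cos 26.9° / √8.19 = 0.8918/2.862 = 0.3116.
φ₁ = arccos(0.3116) ≈ 71.8°.

71.8°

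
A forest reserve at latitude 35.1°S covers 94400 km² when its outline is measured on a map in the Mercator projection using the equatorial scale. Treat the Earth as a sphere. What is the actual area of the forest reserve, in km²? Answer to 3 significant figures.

63200 km²

The Mercator projection is conformal; its linear scale factor is the same in every direction and equals sec φ = 1/cos φ.
Areal scale = k² = sec²φ = 1/cos²(35.1°) = 1/0.8181² = 1.494.
True area = apparent / (areal scale) = 94400 / 1.494 ≈ 63200 km².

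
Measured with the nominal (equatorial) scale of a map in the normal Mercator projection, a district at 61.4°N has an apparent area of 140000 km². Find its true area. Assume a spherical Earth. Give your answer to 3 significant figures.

For Mercator, h = k = sec φ (a conformal cylindrical projection has a single point scale, 1/cos φ).
Areal scale = k² = sec²φ = 1/cos²(61.4°) = 1/0.4787² = 4.364.
True area = apparent / (areal scale) = 140000 / 4.364 ≈ 32100 km².

32100 km²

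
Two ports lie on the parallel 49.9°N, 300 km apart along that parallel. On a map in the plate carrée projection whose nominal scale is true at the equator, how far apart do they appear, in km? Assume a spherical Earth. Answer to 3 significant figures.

466 km

Plate carrée maps x = Rλ, y = Rφ. The meridian scale is h = 1 and the parallel scale is k = 1/cos φ = sec φ.
Along the parallel, k = sec 49.9° = 1/0.6441 = 1.552.
Map distance = 300 × 1.552 ≈ 466 km.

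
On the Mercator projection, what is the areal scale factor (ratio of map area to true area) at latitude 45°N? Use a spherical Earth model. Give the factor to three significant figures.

2.00

The Mercator projection is conformal; its linear scale factor is the same in every direction and equals sec φ = 1/cos φ.
Areal scale = k² = sec²φ = 1/cos²(45°) = 1/0.7071² = 2.000.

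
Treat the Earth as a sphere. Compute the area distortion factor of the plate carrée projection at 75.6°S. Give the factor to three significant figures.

4.02

Plate carrée maps x = Rλ, y = Rφ. The meridian scale is h = 1 and the parallel scale is k = 1/cos φ = sec φ.
Areal scale = h·k = 1 × sec φ; at 75.6°, h = 1.000, k = 4.021, so h·k = 4.021.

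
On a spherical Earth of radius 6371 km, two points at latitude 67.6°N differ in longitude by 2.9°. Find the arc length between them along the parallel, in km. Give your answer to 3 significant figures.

123 km

Arc length along a parallel = R cos φ · Δλ (with Δλ in radians).
= 6371 × cos 67.6° × (2.9° × π/180) = 6371 × 0.3811 × 0.05061 ≈ 123 km.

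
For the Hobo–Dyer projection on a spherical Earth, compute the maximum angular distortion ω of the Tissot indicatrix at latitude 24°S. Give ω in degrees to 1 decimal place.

16.1°

The Hobo–Dyer projection is cylindrical equal-area with φ₀ = 37.5°. Cylindrical equal-area (φ₀ = 37.5°): h = cos φ / cos 37.5° along meridians, k = cos 37.5° / cos φ along parallels; h·k = 1.
At 24°: h = 1.151, k = 0.8684; principal scales a = 1.151, b = 0.8684.
sin(ω/2) = (a − b)/(a + b) = 0.2831/2.020 = 0.1401, so ω = 2 arcsin(0.1401) ≈ 16.1°.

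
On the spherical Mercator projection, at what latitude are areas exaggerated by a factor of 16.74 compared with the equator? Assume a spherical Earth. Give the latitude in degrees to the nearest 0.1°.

75.9°

Mercator areal scale is sec²φ.
sec²φ = 16.74  ⇒  cos²φ = 0.05974  ⇒  cos φ = 0.2444.
φ = arccos(0.2444) ≈ 75.9°.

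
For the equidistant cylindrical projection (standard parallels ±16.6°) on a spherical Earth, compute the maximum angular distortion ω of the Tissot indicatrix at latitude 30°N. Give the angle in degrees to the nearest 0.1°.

With standard parallel φ₀ = 16.6°, the equirectangular projection gives x = Rλ cos φ₀, y = Rφ, so h = 1 and k = cos 16.6° / cos φ.
At 30°: h = 1.000, k = 1.107; principal scales a = 1.107, b = 1.000.
sin(ω/2) = (a − b)/(a + b) = 0.1066/2.107 = 0.05059, so ω = 2 arcsin(0.05059) ≈ 5.8°.

5.8°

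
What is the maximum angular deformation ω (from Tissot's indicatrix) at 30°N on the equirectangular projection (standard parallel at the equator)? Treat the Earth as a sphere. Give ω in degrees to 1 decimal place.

For the equirectangular projection with φ₀ = 0 (plate carrée), h = 1 along meridians and k = sec φ along parallels.
At 30°: h = 1.000, k = 1.155; principal scales a = 1.155, b = 1.000.
sin(ω/2) = (a − b)/(a + b) = 0.1547/2.155 = 0.07180, so ω = 2 arcsin(0.07180) ≈ 8.2°.

8.2°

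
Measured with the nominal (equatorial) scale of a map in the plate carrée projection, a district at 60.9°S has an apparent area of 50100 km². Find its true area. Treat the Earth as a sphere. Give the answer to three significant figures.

In the plate carrée (x = Rλ, y = Rφ), meridians are true-scale (h = 1) and parallels are stretched by k = sec φ.
Areal scale = h·k = 1 × sec φ; at 60.9°, h = 1.000, k = 2.056, so h·k = 2.056.
True area = apparent / (areal scale) = 50100 / 2.056 ≈ 24400 km².

24400 km²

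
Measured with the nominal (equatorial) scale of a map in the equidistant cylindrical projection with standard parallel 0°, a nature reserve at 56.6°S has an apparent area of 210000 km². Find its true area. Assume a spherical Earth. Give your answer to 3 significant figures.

In the plate carrée (x = Rλ, y = Rφ), meridians are true-scale (h = 1) and parallels are stretched by k = sec φ.
Areal scale = h·k = 1 × sec φ; at 56.6°, h = 1.000, k = 1.817, so h·k = 1.817.
True area = apparent / (areal scale) = 210000 / 1.817 ≈ 116000 km².

116000 km²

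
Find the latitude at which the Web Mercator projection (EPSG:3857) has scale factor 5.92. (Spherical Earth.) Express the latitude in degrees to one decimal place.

Mercator scale is k = sec φ = 1/cos φ.
1/cos φ = 5.92  ⇒  cos φ = 0.1689  ⇒  φ = arccos(0.1689) ≈ 80.3°.

80.3°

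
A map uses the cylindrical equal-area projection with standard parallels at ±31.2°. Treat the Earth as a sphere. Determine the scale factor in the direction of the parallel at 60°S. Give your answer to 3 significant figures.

For cylindrical equal-area with standard parallel φ₀, h = cos φ / cos φ₀ and k = cos φ₀ / cos φ, so h·k = 1.
k = cos 31.2° / cos 60° = 0.8554/0.5000 = 1.711.

1.71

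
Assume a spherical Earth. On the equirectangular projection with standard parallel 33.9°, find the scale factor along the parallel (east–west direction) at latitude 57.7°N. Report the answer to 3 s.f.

1.55

In the equirectangular projection with standard parallel φ₀ = 33.9° (x = Rλ cos φ₀, y = Rφ), meridians are true-scale (h = 1) and the parallel scale is k = cos φ₀ / cos φ.
k = cos 33.9° / cos 57.7° = 0.8300/0.5344 = 1.553.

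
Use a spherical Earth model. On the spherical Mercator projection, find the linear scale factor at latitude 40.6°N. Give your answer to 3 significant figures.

Mercator is conformal, so the point scale is isotropic: h = k = sec φ = 1/cos φ.
k = 1/cos 40.6° = 1/0.7593 = 1.317.

1.32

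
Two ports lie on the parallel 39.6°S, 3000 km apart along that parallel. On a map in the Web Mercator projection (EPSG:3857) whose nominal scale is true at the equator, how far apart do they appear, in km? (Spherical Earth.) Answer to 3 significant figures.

For Mercator, h = k = sec φ (a conformal cylindrical projection has a single point scale, 1/cos φ).
Along the parallel, k = sec 39.6° = 1/0.7705 = 1.298.
Map distance = 3000 × 1.298 ≈ 3890 km.

3890 km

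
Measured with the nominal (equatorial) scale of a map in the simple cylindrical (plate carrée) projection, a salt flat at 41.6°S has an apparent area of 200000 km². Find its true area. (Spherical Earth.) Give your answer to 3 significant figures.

For the equirectangular projection with φ₀ = 0 (plate carrée), h = 1 along meridians and k = sec φ along parallels.
Areal scale = h·k = 1 × sec φ; at 41.6°, h = 1.000, k = 1.337, so h·k = 1.337.
True area = apparent / (areal scale) = 200000 / 1.337 ≈ 150000 km².

150000 km²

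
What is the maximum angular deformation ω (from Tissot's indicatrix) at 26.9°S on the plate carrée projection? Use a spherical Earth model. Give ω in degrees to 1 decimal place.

For the equirectangular projection with φ₀ = 0 (plate carrée), h = 1 along meridians and k = sec φ along parallels.
At 26.9°: h = 1.000, k = 1.121; principal scales a = 1.121, b = 1.000.
sin(ω/2) = (a − b)/(a + b) = 0.1213/2.121 = 0.05720, so ω = 2 arcsin(0.05720) ≈ 6.6°.

6.6°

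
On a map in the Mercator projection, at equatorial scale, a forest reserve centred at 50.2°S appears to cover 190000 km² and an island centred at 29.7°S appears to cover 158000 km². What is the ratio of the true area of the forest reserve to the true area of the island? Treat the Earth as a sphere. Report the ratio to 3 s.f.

Mercator's areal exaggeration is sec²φ; hence true area = (apparent area) · cos²φ.
True area of forest reserve: 190000 × cos²(50.2°) = 190000 × 0.4097 = 77850 km².
True area of island: 158000 × cos²(29.7°) = 158000 × 0.7545 = 119200 km².
Ratio = 77850 / 119200 ≈ 0.653.

0.653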